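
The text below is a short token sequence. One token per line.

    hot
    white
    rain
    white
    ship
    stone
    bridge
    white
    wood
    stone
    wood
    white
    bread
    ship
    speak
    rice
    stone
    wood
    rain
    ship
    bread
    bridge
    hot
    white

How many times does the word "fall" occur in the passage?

0

Scanning the 24 tokens for "fall":
  (none found)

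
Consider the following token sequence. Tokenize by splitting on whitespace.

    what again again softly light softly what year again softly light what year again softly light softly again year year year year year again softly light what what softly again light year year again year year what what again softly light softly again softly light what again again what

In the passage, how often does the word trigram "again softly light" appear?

6

Scanning the 47 overlapping trigram windows for "again softly light":
  position 3–5: again softly light
  position 9–11: again softly light
  position 14–16: again softly light
  position 24–26: again softly light
  position 39–41: again softly light
  position 43–45: again softly light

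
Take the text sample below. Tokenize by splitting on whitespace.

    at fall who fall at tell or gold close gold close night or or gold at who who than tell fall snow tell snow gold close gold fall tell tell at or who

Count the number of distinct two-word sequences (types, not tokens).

33 tokens → 32 bigram windows in total.
Repeated bigrams (each contributes count−1 duplicates):
  gold close: 3
  close gold: 2
  or gold: 2
4 duplicate windows → 32 − 4 = 28 distinct.

28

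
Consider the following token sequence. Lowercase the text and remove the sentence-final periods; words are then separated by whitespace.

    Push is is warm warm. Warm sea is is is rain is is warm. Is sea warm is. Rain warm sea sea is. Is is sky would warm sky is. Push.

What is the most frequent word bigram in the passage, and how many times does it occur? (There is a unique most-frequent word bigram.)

"is is", 6 times

Bigram frequencies (highest first):
  is is: 6
  is warm: 2
  warm warm: 2
  warm sea: 2
  sea is: 2
  is rain: 2
  … (13 more, each ≤ 2)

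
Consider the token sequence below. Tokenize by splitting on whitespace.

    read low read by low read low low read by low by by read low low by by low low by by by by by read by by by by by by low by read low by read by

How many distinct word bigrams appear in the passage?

39 tokens → 38 bigram windows in total.
Repeated bigrams (each contributes count−1 duplicates):
  by by: 11
  low by: 5
  by low: 4
  by read: 4
  read by: 4
  read low: 4
  low low: 3
  low read: 3
30 duplicate windows → 38 − 30 = 8 distinct.

8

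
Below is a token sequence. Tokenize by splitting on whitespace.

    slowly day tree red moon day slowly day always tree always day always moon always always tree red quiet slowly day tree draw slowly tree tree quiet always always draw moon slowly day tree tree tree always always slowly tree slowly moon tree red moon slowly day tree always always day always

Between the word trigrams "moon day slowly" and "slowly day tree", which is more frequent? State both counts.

"moon day slowly": 1 occurrence
"slowly day tree": 4 occurrences

"slowly day tree" (4 vs 1)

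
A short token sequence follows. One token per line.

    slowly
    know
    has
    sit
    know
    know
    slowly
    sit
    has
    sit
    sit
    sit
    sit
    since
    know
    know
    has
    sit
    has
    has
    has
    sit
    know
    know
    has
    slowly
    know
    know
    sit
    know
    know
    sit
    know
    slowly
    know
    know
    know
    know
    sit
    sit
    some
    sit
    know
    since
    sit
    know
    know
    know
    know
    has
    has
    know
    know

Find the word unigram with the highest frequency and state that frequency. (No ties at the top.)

"know", 23 times

Unigram frequencies (highest first):
  know: 23
  sit: 14
  has: 9
  slowly: 4
  since: 2
  some: 1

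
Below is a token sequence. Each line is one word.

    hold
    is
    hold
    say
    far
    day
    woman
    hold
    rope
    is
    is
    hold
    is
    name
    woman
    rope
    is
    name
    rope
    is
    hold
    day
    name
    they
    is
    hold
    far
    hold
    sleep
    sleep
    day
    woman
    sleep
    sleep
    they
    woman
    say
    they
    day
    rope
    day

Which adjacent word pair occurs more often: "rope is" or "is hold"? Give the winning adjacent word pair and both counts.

"rope is": 3 occurrences
"is hold": 4 occurrences

"is hold" (4 vs 3)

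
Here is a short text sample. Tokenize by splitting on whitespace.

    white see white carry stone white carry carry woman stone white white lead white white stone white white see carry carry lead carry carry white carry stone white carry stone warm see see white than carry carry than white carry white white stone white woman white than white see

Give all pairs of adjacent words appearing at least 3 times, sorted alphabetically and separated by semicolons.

Bigram counts meeting the condition (at least 3 times):
  carry carry: 4
  carry stone: 3
  stone white: 5
  white carry: 5
  white see: 3
  white white: 4

carry carry; carry stone; stone white; white carry; white see; white white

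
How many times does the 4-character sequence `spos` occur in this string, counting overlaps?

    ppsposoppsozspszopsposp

Sliding a length-4 window over the 23 characters (20 positions):
  position 3–6: spos
  position 19–22: spos

2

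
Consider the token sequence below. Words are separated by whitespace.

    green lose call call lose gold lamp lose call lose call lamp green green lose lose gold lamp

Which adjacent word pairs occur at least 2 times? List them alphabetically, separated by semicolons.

Bigram counts meeting the condition (at least 2 times):
  call lose: 2
  gold lamp: 2
  green lose: 2
  lose call: 3
  lose gold: 2

call lose; gold lamp; green lose; lose call; lose gold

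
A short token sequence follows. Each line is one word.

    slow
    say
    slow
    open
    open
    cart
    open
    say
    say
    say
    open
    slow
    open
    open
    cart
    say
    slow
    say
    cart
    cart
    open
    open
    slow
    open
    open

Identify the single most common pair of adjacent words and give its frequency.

Bigram frequencies (highest first):
  open open: 4
  slow open: 3
  slow say: 2
  say slow: 2
  open cart: 2
  cart open: 2
  … (7 more, each ≤ 2)

"open open", 4 times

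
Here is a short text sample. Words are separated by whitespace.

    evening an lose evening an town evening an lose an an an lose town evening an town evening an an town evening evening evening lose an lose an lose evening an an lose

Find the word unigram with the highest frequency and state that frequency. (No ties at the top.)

Unigram frequencies (highest first):
  an: 13
  evening: 9
  lose: 7
  town: 4

"an", 13 times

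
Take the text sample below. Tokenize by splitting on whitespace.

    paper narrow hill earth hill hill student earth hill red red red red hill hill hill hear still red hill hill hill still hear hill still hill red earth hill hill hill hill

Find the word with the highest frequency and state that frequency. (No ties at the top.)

Unigram frequencies (highest first):
  hill: 16
  red: 6
  earth: 3
  still: 3
  hear: 2
  paper: 1
  … (2 more, each ≤ 1)

"hill", 16 times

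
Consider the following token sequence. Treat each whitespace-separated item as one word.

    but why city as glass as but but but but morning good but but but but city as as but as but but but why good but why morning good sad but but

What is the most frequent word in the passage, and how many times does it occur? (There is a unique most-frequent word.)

Unigram frequencies (highest first):
  but: 16
  as: 5
  why: 3
  good: 3
  city: 2
  morning: 2
  … (2 more, each ≤ 1)

"but", 16 times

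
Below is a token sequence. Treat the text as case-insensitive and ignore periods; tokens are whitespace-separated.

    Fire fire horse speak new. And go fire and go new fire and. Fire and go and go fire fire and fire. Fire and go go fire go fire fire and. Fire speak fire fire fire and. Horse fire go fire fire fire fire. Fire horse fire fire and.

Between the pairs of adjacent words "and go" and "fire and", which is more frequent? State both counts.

"fire and" (8 vs 5)

"and go": 5 occurrences
"fire and": 8 occurrences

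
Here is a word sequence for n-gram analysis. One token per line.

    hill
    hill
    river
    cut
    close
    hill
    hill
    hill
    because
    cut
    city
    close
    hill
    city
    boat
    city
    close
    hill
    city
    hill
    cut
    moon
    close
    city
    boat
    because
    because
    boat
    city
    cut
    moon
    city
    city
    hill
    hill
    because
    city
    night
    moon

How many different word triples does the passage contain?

34

39 tokens → 37 trigram windows in total.
Repeated trigrams (each contributes count−1 duplicates):
  city close hill: 2
  close hill city: 2
  hill hill because: 2
3 duplicate windows → 37 − 3 = 34 distinct.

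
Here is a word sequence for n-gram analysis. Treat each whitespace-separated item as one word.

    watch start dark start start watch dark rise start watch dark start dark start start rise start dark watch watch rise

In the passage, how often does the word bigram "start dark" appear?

3

Scanning the 20 overlapping bigram windows for "start dark":
  position 2–3: start dark
  position 12–13: start dark
  position 17–18: start dark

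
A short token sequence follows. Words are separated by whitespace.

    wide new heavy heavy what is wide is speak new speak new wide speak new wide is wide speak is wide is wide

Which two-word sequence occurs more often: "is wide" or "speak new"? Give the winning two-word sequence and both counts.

"is wide" (4 vs 3)

"is wide": 4 occurrences
"speak new": 3 occurrences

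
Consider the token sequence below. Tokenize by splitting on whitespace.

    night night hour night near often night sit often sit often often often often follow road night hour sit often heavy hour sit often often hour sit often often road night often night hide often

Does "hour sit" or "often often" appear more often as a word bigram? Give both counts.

"often often" (5 vs 3)

"hour sit": 3 occurrences
"often often": 5 occurrences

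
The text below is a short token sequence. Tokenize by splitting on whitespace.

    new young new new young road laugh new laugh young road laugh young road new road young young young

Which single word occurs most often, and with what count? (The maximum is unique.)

Unigram frequencies (highest first):
  young: 7
  new: 5
  road: 4
  laugh: 3

"young", 7 times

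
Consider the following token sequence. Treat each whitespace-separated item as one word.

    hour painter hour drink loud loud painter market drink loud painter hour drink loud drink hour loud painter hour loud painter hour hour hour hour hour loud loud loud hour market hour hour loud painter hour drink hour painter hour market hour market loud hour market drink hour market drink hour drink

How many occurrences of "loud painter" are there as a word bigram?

5

Scanning the 51 overlapping bigram windows for "loud painter":
  position 6–7: loud painter
  position 10–11: loud painter
  position 17–18: loud painter
  position 20–21: loud painter
  position 34–35: loud painter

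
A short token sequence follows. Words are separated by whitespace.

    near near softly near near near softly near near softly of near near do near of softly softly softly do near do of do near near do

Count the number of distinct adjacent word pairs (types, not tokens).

27 tokens → 26 bigram windows in total.
Repeated bigrams (each contributes count−1 duplicates):
  near near: 6
  do near: 3
  near do: 3
  near softly: 3
  softly near: 2
  softly softly: 2
13 duplicate windows → 26 − 13 = 13 distinct.

13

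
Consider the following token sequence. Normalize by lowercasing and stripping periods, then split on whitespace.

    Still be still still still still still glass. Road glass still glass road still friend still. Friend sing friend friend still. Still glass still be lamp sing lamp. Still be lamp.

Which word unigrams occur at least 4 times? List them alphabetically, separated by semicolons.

friend; glass; still

Unigram counts meeting the condition (at least 4 times):
  friend: 4
  glass: 4
  still: 13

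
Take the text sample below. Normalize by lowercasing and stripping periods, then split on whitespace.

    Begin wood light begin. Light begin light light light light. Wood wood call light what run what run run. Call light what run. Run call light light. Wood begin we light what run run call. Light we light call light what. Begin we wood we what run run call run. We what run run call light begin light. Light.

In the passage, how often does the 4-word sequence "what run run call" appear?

5

Scanning the 56 overlapping 4-gram windows for "what run run call":
  position 17–20: what run run call
  position 22–25: what run run call
  position 32–35: what run run call
  position 46–49: what run run call
  position 52–55: what run run call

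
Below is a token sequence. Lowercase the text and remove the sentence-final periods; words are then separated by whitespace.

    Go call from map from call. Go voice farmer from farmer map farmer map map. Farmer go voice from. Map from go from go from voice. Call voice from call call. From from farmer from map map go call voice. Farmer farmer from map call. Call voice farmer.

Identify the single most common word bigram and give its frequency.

"from map", 4 times

Bigram frequencies (highest first):
  from map: 4
  voice farmer: 3
  farmer from: 3
  call voice: 3
  go call: 2
  call from: 2
  … (19 more, each ≤ 2)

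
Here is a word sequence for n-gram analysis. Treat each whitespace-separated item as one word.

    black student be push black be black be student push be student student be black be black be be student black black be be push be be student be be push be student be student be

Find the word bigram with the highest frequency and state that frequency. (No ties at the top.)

Bigram frequencies (highest first):
  be student: 6
  student be: 5
  black be: 5
  be be: 4
  be push: 3
  be black: 3
  … (7 more, each ≤ 3)

"be student", 6 times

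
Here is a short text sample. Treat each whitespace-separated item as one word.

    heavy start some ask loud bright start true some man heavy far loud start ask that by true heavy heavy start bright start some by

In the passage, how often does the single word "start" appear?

Scanning the 25 tokens for "start":
  position 2: start
  position 7: start
  position 14: start
  position 21: start
  position 23: start

5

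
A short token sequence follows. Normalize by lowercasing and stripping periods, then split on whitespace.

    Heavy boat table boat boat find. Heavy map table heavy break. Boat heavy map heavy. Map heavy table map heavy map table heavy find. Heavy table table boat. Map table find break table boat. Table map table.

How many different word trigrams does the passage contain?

31

37 tokens → 35 trigram windows in total.
Repeated trigrams (each contributes count−1 duplicates):
  heavy map heavy: 2
  heavy map table: 2
  map heavy map: 2
  map table heavy: 2
4 duplicate windows → 35 − 4 = 31 distinct.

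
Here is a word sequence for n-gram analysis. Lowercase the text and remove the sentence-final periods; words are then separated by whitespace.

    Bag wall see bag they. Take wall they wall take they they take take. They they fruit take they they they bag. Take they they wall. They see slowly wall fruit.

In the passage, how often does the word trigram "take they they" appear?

4

Scanning the 29 overlapping trigram windows for "take they they":
  position 10–12: take they they
  position 14–16: take they they
  position 18–20: take they they
  position 23–25: take they they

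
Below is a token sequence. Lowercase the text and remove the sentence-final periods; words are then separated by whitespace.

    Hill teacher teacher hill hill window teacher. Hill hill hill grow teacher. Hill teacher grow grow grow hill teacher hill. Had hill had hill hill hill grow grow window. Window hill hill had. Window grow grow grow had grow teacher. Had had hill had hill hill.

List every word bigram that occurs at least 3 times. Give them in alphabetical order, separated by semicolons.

Bigram counts meeting the condition (at least 3 times):
  grow grow: 5
  had hill: 4
  hill had: 4
  hill hill: 7
  hill teacher: 3
  teacher hill: 4

grow grow; had hill; hill had; hill hill; hill teacher; teacher hill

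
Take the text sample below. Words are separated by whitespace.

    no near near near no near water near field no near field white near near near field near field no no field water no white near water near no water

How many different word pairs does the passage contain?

30 tokens → 29 bigram windows in total.
Repeated bigrams (each contributes count−1 duplicates):
  near field: 4
  near near: 4
  no near: 3
  field no: 2
  near no: 2
  near water: 2
  water near: 2
  white near: 2
13 duplicate windows → 29 − 13 = 16 distinct.

16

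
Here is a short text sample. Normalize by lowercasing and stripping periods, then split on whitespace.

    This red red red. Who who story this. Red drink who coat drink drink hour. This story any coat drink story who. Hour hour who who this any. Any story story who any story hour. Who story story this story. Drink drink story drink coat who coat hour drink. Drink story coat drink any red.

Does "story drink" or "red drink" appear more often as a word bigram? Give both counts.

"story drink": 2 occurrences
"red drink": 1 occurrence

"story drink" (2 vs 1)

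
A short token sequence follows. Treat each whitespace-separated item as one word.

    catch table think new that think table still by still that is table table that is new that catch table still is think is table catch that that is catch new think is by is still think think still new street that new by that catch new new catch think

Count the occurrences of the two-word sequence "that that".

1

Scanning the 49 overlapping bigram windows for "that that":
  position 27–28: that that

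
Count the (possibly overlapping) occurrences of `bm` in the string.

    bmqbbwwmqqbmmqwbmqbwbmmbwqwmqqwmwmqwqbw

Sliding a length-2 window over the 39 characters (38 positions):
  position 1–2: bm
  position 11–12: bm
  position 16–17: bm
  position 21–22: bm

4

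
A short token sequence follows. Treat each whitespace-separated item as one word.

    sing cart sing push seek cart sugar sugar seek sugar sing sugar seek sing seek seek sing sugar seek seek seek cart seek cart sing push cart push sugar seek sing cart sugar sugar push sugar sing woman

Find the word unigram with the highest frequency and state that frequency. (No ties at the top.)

"seek", 10 times

Unigram frequencies (highest first):
  seek: 10
  sugar: 9
  sing: 8
  cart: 6
  push: 4
  woman: 1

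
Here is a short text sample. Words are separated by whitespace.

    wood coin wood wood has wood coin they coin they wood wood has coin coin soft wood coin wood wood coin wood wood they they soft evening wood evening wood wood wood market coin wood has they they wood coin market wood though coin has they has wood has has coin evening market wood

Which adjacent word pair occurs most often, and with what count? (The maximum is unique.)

Bigram frequencies (highest first):
  wood wood: 6
  wood coin: 5
  coin wood: 4
  wood has: 4
  has wood: 2
  coin they: 2
  … (24 more, each ≤ 2)

"wood wood", 6 times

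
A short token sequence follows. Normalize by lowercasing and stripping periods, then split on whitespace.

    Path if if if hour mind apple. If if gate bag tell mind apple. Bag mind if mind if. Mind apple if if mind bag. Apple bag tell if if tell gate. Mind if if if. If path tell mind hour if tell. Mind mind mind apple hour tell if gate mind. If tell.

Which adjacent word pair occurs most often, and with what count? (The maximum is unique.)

"if if", 8 times

Bigram frequencies (highest first):
  if if: 8
  mind apple: 4
  mind if: 4
  tell mind: 3
  if mind: 3
  if tell: 3
  … (21 more, each ≤ 2)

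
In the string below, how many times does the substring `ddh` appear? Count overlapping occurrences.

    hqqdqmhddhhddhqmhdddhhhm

3

Sliding a length-3 window over the 24 characters (22 positions):
  position 8–10: ddh
  position 12–14: ddh
  position 19–21: ddh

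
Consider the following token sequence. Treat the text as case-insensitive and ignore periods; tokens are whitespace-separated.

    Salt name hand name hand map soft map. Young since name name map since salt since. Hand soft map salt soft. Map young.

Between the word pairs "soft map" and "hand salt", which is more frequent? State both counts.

"soft map": 3 occurrences
"hand salt": 0 occurrences

"soft map" (3 vs 0)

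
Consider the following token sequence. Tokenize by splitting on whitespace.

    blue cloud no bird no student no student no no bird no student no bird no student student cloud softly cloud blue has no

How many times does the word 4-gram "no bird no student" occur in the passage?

3

Scanning the 21 overlapping 4-gram windows for "no bird no student":
  position 3–6: no bird no student
  position 10–13: no bird no student
  position 14–17: no bird no student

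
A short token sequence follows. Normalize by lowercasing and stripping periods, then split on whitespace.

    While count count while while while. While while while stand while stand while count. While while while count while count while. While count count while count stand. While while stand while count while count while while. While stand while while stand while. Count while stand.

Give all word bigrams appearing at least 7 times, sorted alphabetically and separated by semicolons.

count while; while count; while while

Bigram counts meeting the condition (at least 7 times):
  count while: 8
  while count: 9
  while while: 12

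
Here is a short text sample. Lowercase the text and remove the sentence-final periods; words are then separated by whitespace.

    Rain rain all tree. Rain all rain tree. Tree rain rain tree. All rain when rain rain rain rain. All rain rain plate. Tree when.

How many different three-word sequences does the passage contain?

20

25 tokens → 23 trigram windows in total.
Repeated trigrams (each contributes count−1 duplicates):
  rain all rain: 2
  rain rain all: 2
  rain rain rain: 2
3 duplicate windows → 23 − 3 = 20 distinct.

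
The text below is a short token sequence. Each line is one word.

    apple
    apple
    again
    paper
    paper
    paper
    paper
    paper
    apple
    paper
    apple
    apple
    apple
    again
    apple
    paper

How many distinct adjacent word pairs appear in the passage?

7

16 tokens → 15 bigram windows in total.
Repeated bigrams (each contributes count−1 duplicates):
  paper paper: 4
  apple apple: 3
  apple again: 2
  apple paper: 2
  paper apple: 2
8 duplicate windows → 15 − 8 = 7 distinct.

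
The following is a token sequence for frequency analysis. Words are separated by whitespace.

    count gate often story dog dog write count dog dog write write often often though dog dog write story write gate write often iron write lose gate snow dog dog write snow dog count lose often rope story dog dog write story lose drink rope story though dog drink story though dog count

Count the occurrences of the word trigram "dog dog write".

5

Scanning the 51 overlapping trigram windows for "dog dog write":
  position 5–7: dog dog write
  position 9–11: dog dog write
  position 16–18: dog dog write
  position 29–31: dog dog write
  position 39–41: dog dog write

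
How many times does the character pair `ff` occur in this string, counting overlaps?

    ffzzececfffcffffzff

Sliding a length-2 window over the 19 characters (18 positions):
  position 1–2: ff
  position 9–10: ff
  position 10–11: ff
  position 13–14: ff
  position 14–15: ff
  position 15–16: ff
  position 18–19: ff

7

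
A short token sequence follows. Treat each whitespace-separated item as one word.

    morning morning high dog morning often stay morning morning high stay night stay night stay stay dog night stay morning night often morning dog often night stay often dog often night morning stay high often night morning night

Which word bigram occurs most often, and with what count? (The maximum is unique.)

Bigram frequencies (highest first):
  night stay: 4
  often night: 3
  morning morning: 2
  morning high: 2
  stay morning: 2
  stay night: 2
  … (19 more, each ≤ 2)

"night stay", 4 times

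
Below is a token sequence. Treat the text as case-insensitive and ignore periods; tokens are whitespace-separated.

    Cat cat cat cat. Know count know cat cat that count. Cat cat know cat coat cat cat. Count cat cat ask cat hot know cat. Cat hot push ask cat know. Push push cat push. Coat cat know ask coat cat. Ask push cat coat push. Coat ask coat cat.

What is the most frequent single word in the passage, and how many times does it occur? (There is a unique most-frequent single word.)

"cat", 22 times

Unigram frequencies (highest first):
  cat: 22
  know: 6
  coat: 6
  push: 6
  ask: 5
  count: 3
  … (2 more, each ≤ 2)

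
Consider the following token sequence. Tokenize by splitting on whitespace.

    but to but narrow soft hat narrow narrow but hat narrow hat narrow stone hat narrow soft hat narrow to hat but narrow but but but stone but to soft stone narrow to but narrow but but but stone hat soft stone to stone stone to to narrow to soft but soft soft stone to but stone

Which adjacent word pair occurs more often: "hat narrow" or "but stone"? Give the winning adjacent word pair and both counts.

"hat narrow" (5 vs 3)

"hat narrow": 5 occurrences
"but stone": 3 occurrences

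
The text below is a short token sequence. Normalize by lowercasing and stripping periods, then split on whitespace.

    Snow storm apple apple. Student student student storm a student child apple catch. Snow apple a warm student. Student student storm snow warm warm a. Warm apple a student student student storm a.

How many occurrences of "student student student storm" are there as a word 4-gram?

Scanning the 30 overlapping 4-gram windows for "student student student storm":
  position 5–8: student student student storm
  position 18–21: student student student storm
  position 29–32: student student student storm

3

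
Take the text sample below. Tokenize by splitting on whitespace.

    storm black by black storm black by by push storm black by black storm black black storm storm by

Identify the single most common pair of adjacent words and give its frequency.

Bigram frequencies (highest first):
  storm black: 4
  black by: 3
  black storm: 3
  by black: 2
  by by: 1
  by push: 1
  … (4 more, each ≤ 1)

"storm black", 4 times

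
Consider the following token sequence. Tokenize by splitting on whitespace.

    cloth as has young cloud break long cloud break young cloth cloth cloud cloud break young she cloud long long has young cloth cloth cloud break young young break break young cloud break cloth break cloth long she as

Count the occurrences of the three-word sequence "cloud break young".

Scanning the 37 overlapping trigram windows for "cloud break young":
  position 8–10: cloud break young
  position 14–16: cloud break young
  position 25–27: cloud break young

3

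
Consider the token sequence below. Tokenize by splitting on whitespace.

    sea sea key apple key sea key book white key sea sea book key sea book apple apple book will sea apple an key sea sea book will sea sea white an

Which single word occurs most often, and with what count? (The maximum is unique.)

Unigram frequencies (highest first):
  sea: 11
  key: 6
  book: 5
  apple: 4
  white: 2
  will: 2
  … (1 more, each ≤ 2)

"sea", 11 times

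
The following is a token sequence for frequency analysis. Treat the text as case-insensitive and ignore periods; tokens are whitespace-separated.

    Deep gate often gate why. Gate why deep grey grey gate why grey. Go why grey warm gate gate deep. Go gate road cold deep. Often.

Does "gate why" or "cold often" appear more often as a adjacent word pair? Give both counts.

"gate why": 3 occurrences
"cold often": 0 occurrences

"gate why" (3 vs 0)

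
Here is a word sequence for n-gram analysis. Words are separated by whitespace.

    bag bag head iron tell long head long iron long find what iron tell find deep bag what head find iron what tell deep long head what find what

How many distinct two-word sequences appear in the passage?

29 tokens → 28 bigram windows in total.
Repeated bigrams (each contributes count−1 duplicates):
  find what: 2
  iron tell: 2
  long head: 2
3 duplicate windows → 28 − 3 = 25 distinct.

25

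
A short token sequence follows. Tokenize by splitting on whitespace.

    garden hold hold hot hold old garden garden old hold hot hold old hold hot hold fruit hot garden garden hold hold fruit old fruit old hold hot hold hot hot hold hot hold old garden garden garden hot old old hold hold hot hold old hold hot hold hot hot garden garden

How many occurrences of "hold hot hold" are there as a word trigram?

Scanning the 51 overlapping trigram windows for "hold hot hold":
  position 3–5: hold hot hold
  position 10–12: hold hot hold
  position 14–16: hold hot hold
  position 27–29: hold hot hold
  position 32–34: hold hot hold
  position 43–45: hold hot hold
  position 47–49: hold hot hold

7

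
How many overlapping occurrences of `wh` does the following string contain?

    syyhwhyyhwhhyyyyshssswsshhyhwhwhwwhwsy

5

Sliding a length-2 window over the 38 characters (37 positions):
  position 5–6: wh
  position 10–11: wh
  position 29–30: wh
  position 31–32: wh
  position 34–35: wh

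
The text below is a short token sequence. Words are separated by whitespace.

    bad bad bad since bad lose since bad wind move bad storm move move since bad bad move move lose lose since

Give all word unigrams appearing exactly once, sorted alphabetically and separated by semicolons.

storm; wind

Unigram counts meeting the condition (exactly once):
  storm: 1
  wind: 1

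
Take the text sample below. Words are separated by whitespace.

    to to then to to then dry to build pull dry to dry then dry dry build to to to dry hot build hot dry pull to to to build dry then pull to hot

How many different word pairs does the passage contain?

22

35 tokens → 34 bigram windows in total.
Repeated bigrams (each contributes count−1 duplicates):
  to to: 6
  dry then: 2
  dry to: 2
  pull to: 2
  then dry: 2
  to build: 2
  to dry: 2
  to then: 2
12 duplicate windows → 34 − 12 = 22 distinct.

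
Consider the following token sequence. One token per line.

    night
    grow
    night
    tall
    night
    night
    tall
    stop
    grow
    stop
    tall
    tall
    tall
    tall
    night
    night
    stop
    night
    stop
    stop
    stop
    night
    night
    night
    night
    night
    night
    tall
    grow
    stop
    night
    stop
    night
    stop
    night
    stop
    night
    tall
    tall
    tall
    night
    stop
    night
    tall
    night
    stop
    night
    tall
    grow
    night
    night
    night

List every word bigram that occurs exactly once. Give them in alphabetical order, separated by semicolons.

Bigram counts meeting the condition (exactly once):
  night grow: 1
  stop grow: 1
  stop tall: 1
  tall stop: 1

night grow; stop grow; stop tall; tall stop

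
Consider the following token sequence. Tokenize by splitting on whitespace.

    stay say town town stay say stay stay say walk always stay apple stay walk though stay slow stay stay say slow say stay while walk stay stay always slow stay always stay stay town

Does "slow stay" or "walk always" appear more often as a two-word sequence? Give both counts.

"slow stay": 2 occurrences
"walk always": 1 occurrence

"slow stay" (2 vs 1)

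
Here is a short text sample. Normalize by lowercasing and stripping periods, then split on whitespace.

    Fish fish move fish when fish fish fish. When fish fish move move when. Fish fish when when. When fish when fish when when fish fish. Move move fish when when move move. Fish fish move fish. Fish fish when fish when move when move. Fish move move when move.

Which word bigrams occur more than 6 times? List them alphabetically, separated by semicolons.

fish fish; fish when; when fish

Bigram counts meeting the condition (more than 6 times):
  fish fish: 9
  fish when: 8
  when fish: 7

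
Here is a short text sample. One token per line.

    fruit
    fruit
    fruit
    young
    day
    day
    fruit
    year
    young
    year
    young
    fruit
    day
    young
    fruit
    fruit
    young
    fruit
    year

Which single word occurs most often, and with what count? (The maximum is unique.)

Unigram frequencies (highest first):
  fruit: 8
  young: 5
  day: 3
  year: 3

"fruit", 8 times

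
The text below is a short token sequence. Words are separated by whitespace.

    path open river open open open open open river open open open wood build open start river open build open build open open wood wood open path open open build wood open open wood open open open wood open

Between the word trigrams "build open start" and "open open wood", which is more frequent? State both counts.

"open open wood" (4 vs 1)

"build open start": 1 occurrence
"open open wood": 4 occurrences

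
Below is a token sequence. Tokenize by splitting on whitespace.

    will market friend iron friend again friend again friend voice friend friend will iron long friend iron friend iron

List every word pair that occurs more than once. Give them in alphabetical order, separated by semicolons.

Bigram counts meeting the condition (more than once):
  again friend: 2
  friend again: 2
  friend iron: 3
  iron friend: 2

again friend; friend again; friend iron; iron friend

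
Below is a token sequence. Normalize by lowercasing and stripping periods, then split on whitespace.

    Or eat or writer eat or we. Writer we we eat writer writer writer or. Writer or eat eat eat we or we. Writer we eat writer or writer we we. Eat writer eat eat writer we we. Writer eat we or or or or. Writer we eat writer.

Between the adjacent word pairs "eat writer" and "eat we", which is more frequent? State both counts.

"eat writer": 5 occurrences
"eat we": 2 occurrences

"eat writer" (5 vs 2)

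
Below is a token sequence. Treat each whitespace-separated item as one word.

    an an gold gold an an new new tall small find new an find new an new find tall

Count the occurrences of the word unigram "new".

5

Scanning the 19 tokens for "new":
  position 7: new
  position 8: new
  position 12: new
  position 15: new
  position 17: new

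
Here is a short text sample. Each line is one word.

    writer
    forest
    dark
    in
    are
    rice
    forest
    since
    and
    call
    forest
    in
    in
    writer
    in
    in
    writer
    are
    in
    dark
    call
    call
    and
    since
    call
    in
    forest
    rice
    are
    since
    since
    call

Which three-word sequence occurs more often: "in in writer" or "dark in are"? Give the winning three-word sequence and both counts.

"in in writer" (2 vs 1)

"in in writer": 2 occurrences
"dark in are": 1 occurrence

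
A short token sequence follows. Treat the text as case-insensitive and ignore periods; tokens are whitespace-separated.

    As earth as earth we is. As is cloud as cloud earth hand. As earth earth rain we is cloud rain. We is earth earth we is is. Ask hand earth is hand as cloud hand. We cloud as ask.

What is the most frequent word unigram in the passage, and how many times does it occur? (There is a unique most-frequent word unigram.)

"earth", 8 times

Unigram frequencies (highest first):
  earth: 8
  as: 7
  is: 7
  we: 5
  cloud: 5
  hand: 4
  … (2 more, each ≤ 2)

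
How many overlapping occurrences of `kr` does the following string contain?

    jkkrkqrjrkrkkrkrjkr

Sliding a length-2 window over the 19 characters (18 positions):
  position 3–4: kr
  position 10–11: kr
  position 13–14: kr
  position 15–16: kr
  position 18–19: kr

5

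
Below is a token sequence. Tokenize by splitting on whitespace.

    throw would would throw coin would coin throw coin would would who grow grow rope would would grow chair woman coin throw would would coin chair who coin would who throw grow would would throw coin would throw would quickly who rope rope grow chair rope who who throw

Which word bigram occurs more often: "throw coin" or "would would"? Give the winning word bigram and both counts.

"would would" (5 vs 3)

"throw coin": 3 occurrences
"would would": 5 occurrences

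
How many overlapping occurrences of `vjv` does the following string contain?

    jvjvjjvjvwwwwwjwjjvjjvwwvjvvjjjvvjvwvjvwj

Sliding a length-3 window over the 41 characters (39 positions):
  position 2–4: vjv
  position 7–9: vjv
  position 25–27: vjv
  position 33–35: vjv
  position 37–39: vjv

5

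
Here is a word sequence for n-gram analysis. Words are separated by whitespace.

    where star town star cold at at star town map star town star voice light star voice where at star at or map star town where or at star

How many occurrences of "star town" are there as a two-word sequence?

4

Scanning the 28 overlapping bigram windows for "star town":
  position 2–3: star town
  position 8–9: star town
  position 11–12: star town
  position 24–25: star town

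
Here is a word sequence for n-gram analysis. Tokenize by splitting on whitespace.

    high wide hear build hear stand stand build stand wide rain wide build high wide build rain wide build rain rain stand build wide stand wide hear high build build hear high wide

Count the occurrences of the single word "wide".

8

Scanning the 33 tokens for "wide":
  position 2: wide
  position 10: wide
  position 12: wide
  position 15: wide
  position 18: wide
  position 24: wide
  position 26: wide
  position 33: wide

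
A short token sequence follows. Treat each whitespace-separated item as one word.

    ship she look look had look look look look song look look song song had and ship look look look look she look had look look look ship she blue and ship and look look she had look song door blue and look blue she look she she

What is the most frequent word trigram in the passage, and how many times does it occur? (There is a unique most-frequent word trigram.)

Trigram frequencies (highest first):
  look look look: 5
  look had look: 2
  had look look: 2
  look look song: 2
  look look she: 2
  ship she look: 1
  … (32 more, each ≤ 1)

"look look look", 5 times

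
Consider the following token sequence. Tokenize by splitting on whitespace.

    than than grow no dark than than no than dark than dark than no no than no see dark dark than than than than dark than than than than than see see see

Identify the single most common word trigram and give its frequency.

Trigram frequencies (highest first):
  than than than: 5
  dark than than: 3
  than dark than: 3
  than than grow: 1
  than grow no: 1
  grow no dark: 1
  … (17 more, each ≤ 1)

"than than than", 5 times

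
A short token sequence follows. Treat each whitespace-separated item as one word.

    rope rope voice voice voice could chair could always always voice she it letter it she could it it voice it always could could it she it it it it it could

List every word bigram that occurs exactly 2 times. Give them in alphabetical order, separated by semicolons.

Bigram counts meeting the condition (exactly 2 times):
  could it: 2
  it she: 2
  she it: 2
  voice voice: 2

could it; it she; she it; voice voice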